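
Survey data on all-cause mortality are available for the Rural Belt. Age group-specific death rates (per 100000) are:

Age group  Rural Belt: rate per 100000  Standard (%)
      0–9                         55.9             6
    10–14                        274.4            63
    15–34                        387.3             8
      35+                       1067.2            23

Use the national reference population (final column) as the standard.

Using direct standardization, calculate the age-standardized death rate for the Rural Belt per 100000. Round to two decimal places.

452.67

Standard weights: 0.06, 0.63, 0.08, 0.23.
Standardized rate: 0.0600×55.9 + 0.6300×274.4 + 0.0800×387.3 + 0.2300×1067.2 = 452.6660 per 100000.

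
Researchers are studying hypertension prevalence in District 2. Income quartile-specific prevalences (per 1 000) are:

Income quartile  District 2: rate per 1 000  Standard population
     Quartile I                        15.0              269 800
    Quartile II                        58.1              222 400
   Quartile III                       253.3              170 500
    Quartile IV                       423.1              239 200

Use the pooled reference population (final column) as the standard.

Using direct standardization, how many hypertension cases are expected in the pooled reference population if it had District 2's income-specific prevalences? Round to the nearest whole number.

161362

Expected hypertension cases = Σ (standard pop × income-specific rate ÷ 1 000)
= 269 800×15.0/1 000 + 222 400×58.1/1 000 + 170 500×253.3/1 000 + 239 200×423.1/1 000
= 4047.00 + 12921.44 + 43187.65 + 101205.52 = 161361.61.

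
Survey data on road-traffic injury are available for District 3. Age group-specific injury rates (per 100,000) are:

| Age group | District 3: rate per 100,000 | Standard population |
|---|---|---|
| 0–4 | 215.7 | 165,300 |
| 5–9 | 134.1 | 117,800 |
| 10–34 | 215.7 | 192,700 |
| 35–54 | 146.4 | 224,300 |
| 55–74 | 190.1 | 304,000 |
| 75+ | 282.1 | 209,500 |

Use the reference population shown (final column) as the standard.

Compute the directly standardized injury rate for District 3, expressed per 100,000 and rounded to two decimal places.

200.02

Standard total = 1,213,600; weights = 0.1362, 0.0971, 0.1588, 0.1848, 0.2505, 0.1726.
Standardized rate: 0.1362×215.7 + 0.0971×134.1 + 0.1588×215.7 + 0.1848×146.4 + 0.2505×190.1 + 0.1726×282.1 = 200.0210 per 100,000.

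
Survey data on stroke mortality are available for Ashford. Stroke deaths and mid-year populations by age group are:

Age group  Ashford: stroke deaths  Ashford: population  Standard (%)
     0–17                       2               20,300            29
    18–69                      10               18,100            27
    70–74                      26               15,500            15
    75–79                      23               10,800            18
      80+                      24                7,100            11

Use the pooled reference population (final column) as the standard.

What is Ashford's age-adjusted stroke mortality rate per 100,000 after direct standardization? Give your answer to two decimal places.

Age-specific rates per 100,000 for Ashford: 9.85, 55.25, 167.74, 212.96, 338.03.
Standard weights: 0.29, 0.27, 0.15, 0.18, 0.11.
Standardized rate: 0.2900×9.85 + 0.2700×55.25 + 0.1500×167.74 + 0.1800×212.96 + 0.1100×338.03 = 118.4520 per 100,000.

118.45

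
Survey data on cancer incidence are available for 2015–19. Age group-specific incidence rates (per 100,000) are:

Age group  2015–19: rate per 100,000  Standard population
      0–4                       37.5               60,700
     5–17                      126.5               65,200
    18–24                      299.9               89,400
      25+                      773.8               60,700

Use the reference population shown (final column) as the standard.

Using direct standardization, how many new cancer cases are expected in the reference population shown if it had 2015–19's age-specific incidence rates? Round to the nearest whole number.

Expected new cancer cases = Σ (standard pop × age-specific rate ÷ 100,000)
= 60,700×37.5/100,000 + 65,200×126.5/100,000 + 89,400×299.9/100,000 + 60,700×773.8/100,000
= 22.76 + 82.48 + 268.11 + 469.70 = 843.05.

843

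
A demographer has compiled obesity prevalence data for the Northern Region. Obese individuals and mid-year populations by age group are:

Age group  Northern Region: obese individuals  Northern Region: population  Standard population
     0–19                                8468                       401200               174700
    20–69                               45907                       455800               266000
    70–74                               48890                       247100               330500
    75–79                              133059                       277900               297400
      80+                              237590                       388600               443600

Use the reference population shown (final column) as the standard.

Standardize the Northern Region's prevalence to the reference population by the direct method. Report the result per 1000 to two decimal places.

Age-specific rates per 1000 for the Northern Region: 21.107, 100.717, 197.855, 478.802, 611.400.
Standard total = 1512200; weights = 0.1155, 0.1759, 0.2186, 0.1967, 0.2933.
Standardized rate: 0.1155×21.107 + 0.1759×100.717 + 0.2186×197.855 + 0.1967×478.802 + 0.2933×611.400 = 336.9144 per 1000.

336.91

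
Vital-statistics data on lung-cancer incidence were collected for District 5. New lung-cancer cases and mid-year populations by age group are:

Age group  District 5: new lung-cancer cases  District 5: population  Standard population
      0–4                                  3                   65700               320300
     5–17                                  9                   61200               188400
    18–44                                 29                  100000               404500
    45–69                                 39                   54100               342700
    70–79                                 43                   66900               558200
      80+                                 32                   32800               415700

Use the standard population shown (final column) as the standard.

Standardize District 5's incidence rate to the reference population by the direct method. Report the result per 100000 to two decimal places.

Age-specific rates per 100000 for District 5: 4.57, 14.71, 29.00, 72.09, 64.28, 97.56.
Standard total = 2229800; weights = 0.1436, 0.0845, 0.1814, 0.1537, 0.2503, 0.1864.
Standardized rate: 0.1436×4.57 + 0.0845×14.71 + 0.1814×29.00 + 0.1537×72.09 + 0.2503×64.28 + 0.1864×97.56 = 52.5172 per 100000.

52.52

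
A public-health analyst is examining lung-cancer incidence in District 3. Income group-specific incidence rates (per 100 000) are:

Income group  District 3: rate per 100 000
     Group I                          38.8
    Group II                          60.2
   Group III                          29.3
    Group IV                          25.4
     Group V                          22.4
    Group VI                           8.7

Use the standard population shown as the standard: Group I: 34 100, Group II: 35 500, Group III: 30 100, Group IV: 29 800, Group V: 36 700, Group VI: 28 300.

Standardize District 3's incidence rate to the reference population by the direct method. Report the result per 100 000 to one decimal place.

Standard total = 194 500; weights = 0.1753, 0.1825, 0.1548, 0.1532, 0.1887, 0.1455.
Standardized rate: 0.1753×38.8 + 0.1825×60.2 + 0.1548×29.3 + 0.1532×25.4 + 0.1887×22.4 + 0.1455×8.7 = 31.7086 per 100 000.

31.7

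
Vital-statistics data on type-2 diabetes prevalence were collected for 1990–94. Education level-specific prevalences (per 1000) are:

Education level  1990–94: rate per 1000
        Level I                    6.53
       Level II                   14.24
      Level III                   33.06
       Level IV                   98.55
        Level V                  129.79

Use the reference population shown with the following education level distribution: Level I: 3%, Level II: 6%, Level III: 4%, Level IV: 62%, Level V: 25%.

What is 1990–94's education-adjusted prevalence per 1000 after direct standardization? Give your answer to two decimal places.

95.92

Standard weights: 0.03, 0.06, 0.04, 0.62, 0.25.
Standardized rate: 0.0300×6.53 + 0.0600×14.24 + 0.0400×33.06 + 0.6200×98.55 + 0.2500×129.79 = 95.9212 per 1000.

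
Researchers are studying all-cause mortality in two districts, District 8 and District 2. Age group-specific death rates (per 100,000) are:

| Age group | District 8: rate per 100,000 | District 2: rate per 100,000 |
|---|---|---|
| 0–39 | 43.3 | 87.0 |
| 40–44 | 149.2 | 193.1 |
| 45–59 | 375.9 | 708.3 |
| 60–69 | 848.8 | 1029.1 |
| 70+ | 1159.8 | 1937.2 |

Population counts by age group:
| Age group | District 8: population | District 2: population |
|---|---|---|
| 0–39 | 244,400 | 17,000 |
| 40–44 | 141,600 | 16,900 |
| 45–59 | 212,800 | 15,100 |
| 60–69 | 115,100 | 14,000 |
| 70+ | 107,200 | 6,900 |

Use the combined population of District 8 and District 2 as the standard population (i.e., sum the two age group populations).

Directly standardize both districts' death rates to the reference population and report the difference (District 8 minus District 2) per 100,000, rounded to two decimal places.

-231.33

Combined standard total = 891,000; weights = 0.2934, 0.1779, 0.2558, 0.1449, 0.1281.
District 8: 0.2934×43.3 + 0.1779×149.2 + 0.2558×375.9 + 0.1449×848.8 + 0.1281×1159.8 = 406.8998 per 100,000.
District 2: 0.2934×87.0 + 0.1779×193.1 + 0.2558×708.3 + 0.1449×1029.1 + 0.1281×1937.2 = 638.2279 per 100,000.
Difference = 406.8998 − 638.2279 = -231.3281.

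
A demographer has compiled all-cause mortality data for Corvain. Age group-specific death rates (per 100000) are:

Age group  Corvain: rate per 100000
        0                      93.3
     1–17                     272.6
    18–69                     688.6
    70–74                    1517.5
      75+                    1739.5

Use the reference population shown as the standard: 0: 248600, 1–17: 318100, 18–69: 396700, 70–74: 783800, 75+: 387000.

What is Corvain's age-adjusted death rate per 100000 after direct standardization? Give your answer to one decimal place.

1052.2

Standard total = 2134200; weights = 0.1165, 0.1490, 0.1859, 0.3673, 0.1813.
Standardized rate: 0.1165×93.3 + 0.1490×272.6 + 0.1859×688.6 + 0.3673×1517.5 + 0.1813×1739.5 = 1052.2346 per 100000.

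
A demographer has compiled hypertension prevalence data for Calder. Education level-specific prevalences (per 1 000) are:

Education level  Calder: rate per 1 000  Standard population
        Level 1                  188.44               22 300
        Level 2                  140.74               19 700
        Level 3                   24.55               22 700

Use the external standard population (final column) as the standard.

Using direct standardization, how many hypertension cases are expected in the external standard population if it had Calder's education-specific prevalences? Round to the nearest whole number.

Expected hypertension cases = Σ (standard pop × education-specific rate ÷ 1 000)
= 22 300×188.44/1 000 + 19 700×140.74/1 000 + 22 700×24.55/1 000
= 4202.21 + 2772.58 + 557.28 = 7532.08.

7532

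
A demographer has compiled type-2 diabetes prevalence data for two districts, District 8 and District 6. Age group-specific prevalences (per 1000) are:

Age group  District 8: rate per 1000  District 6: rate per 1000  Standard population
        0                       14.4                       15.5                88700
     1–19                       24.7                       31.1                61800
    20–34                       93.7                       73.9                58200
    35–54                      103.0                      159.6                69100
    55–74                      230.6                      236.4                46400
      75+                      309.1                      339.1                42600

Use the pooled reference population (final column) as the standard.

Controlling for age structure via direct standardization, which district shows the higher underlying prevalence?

Standard total = 366800; weights = 0.2418, 0.1685, 0.1587, 0.1884, 0.1265, 0.1161.
District 8: 0.2418×14.4 + 0.1685×24.7 + 0.1587×93.7 + 0.1884×103.0 + 0.1265×230.6 + 0.1161×309.1 = 106.9844 per 1000.
District 6: 0.2418×15.5 + 0.1685×31.1 + 0.1587×73.9 + 0.1884×159.6 + 0.1265×236.4 + 0.1161×339.1 = 120.0676 per 1000.

District 6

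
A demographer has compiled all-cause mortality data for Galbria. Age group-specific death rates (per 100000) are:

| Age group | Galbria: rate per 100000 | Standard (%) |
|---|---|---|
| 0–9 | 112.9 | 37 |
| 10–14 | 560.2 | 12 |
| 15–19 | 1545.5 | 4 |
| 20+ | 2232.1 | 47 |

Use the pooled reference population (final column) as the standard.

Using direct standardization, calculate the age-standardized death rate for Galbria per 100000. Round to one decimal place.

Standard weights: 0.37, 0.12, 0.04, 0.47.
Standardized rate: 0.3700×112.9 + 0.1200×560.2 + 0.0400×1545.5 + 0.4700×2232.1 = 1219.9040 per 100000.

1219.9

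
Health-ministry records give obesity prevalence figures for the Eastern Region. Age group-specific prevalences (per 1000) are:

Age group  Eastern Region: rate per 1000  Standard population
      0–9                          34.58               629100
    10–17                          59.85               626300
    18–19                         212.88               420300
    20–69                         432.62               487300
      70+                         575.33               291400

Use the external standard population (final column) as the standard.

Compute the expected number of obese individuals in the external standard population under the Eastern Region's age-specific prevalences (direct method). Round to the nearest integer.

527179

Expected obese individuals = Σ (standard pop × age-specific rate ÷ 1000)
= 629100×34.58/1000 + 626300×59.85/1000 + 420300×212.88/1000 + 487300×432.62/1000 + 291400×575.33/1000
= 21754.28 + 37484.06 + 89473.46 + 210815.73 + 167651.16 = 527178.69.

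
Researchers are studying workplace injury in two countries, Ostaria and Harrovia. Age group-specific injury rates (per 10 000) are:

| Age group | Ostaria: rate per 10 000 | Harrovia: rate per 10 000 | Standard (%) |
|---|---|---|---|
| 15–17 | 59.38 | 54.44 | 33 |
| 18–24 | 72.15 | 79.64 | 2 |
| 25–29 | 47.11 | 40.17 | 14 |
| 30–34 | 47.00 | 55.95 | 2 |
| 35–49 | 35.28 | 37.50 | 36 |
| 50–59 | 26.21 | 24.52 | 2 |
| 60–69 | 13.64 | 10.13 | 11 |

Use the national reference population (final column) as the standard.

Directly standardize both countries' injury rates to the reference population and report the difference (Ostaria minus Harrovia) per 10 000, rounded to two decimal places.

1.89

Standard weights: 0.33, 0.02, 0.14, 0.02, 0.36, 0.02, 0.11.
Ostaria: 0.3300×59.38 + 0.0200×72.15 + 0.1400×47.11 + 0.0200×47.00 + 0.3600×35.28 + 0.0200×26.21 + 0.1100×13.64 = 43.2992 per 10 000.
Harrovia: 0.3300×54.44 + 0.0200×79.64 + 0.1400×40.17 + 0.0200×55.95 + 0.3600×37.50 + 0.0200×24.52 + 0.1100×10.13 = 41.4055 per 10 000.
Difference = 43.2992 − 41.4055 = 1.8937.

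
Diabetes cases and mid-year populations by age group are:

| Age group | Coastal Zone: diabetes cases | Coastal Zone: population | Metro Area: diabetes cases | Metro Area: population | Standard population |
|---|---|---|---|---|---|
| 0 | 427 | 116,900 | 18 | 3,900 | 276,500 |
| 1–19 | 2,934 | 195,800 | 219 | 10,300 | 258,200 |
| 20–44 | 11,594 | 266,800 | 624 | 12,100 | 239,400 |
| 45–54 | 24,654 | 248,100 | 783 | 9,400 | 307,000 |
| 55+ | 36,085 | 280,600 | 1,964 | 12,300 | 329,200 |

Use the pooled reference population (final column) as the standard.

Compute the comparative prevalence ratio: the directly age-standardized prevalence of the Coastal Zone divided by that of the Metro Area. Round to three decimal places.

Age-specific rates per 1,000 for the Coastal Zone: 3.653, 14.985, 43.456, 99.371, 128.599.
For the Metro Area: 4.615, 21.262, 51.570, 83.298, 159.675.
Standard total = 1,410,300; weights = 0.1961, 0.1831, 0.1698, 0.2177, 0.2334.
The Coastal Zone: 0.1961×3.653 + 0.1831×14.985 + 0.1698×43.456 + 0.2177×99.371 + 0.2334×128.599 = 62.4862 per 1,000.
The Metro Area: 0.1961×4.615 + 0.1831×21.262 + 0.1698×51.570 + 0.2177×83.298 + 0.2334×159.675 = 68.9565 per 1,000.
Ratio = 62.4862 ÷ 68.9565 = 0.90617.

0.906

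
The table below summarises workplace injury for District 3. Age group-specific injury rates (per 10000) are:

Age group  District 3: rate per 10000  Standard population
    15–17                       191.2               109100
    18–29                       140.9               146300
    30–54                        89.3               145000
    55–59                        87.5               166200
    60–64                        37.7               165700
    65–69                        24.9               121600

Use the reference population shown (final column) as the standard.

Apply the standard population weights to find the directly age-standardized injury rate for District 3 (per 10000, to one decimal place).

Standard total = 853900; weights = 0.1278, 0.1713, 0.1698, 0.1946, 0.1941, 0.1424.
Standardized rate: 0.1278×191.2 + 0.1713×140.9 + 0.1698×89.3 + 0.1946×87.5 + 0.1941×37.7 + 0.1424×24.9 = 91.6259 per 10000.

91.6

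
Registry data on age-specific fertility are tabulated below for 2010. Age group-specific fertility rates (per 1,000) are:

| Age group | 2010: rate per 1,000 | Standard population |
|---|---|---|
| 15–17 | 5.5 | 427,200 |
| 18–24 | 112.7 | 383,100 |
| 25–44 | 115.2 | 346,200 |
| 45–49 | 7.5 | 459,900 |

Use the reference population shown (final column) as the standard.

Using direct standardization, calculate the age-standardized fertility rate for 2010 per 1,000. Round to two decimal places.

Standard total = 1,616,400; weights = 0.2643, 0.2370, 0.2142, 0.2845.
Standardized rate: 0.2643×5.5 + 0.2370×112.7 + 0.2142×115.2 + 0.2845×7.5 = 54.9718 per 1,000.

54.97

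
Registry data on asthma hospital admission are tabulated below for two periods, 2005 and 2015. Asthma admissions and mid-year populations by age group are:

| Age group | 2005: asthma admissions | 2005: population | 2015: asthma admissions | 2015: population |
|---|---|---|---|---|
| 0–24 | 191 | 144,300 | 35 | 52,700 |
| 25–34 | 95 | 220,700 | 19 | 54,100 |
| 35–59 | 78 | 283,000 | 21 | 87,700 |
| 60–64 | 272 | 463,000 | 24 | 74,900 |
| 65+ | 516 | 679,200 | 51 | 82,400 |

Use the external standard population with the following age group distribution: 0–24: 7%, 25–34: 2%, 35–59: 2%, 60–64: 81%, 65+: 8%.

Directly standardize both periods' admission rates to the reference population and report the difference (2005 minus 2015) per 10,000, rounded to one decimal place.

Age-specific rates per 10,000 for 2005: 13.24, 4.30, 2.76, 5.87, 7.60.
For 2015: 6.64, 3.51, 2.39, 3.20, 6.19.
Standard weights: 0.07, 0.02, 0.02, 0.81, 0.08.
2005: 0.0700×13.24 + 0.0200×4.30 + 0.0200×2.76 + 0.8100×5.87 + 0.0800×7.60 = 6.4341 per 10,000.
2015: 0.0700×6.64 + 0.0200×3.51 + 0.0200×2.39 + 0.8100×3.20 + 0.0800×6.19 = 3.6736 per 10,000.
Difference = 6.4341 − 3.6736 = 2.7604.

2.8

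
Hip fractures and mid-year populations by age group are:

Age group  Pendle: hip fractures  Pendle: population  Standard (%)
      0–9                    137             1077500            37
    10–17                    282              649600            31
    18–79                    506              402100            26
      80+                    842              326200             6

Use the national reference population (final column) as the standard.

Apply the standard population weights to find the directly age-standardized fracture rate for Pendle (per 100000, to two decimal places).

Age-specific rates per 100000 for Pendle: 12.71, 43.41, 125.84, 258.12.
Standard weights: 0.37, 0.31, 0.26, 0.06.
Standardized rate: 0.3700×12.71 + 0.3100×43.41 + 0.2600×125.84 + 0.0600×258.12 = 66.3676 per 100000.

66.37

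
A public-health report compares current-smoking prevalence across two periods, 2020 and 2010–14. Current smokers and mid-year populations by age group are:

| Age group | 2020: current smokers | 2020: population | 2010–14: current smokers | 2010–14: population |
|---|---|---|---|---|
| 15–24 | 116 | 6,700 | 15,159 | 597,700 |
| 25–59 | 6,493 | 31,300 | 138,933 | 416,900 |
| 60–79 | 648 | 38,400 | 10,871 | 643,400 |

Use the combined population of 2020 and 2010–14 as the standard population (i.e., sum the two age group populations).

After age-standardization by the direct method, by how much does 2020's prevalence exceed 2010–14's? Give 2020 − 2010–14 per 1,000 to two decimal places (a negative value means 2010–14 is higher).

-35.32

Age-specific rates per 1,000 for 2020: 17.313, 207.444, 16.875.
For 2010–14: 25.362, 333.253, 16.896.
Combined standard total = 1,734,400; weights = 0.3485, 0.2584, 0.3931.
2020: 0.3485×17.313 + 0.2584×207.444 + 0.3931×16.875 = 66.2742 per 1,000.
2010–14: 0.3485×25.362 + 0.2584×333.253 + 0.3931×16.896 = 101.5986 per 1,000.
Difference = 66.2742 − 101.5986 = -35.3243.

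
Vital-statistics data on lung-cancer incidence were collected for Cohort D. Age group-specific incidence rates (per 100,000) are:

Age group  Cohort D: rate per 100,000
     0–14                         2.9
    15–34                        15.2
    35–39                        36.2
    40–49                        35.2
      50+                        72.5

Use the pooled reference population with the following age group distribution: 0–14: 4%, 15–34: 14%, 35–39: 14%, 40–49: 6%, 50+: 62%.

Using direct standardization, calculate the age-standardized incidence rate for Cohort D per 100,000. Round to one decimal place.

Standard weights: 0.04, 0.14, 0.14, 0.06, 0.62.
Standardized rate: 0.0400×2.9 + 0.1400×15.2 + 0.1400×36.2 + 0.0600×35.2 + 0.6200×72.5 = 54.3740 per 100,000.

54.4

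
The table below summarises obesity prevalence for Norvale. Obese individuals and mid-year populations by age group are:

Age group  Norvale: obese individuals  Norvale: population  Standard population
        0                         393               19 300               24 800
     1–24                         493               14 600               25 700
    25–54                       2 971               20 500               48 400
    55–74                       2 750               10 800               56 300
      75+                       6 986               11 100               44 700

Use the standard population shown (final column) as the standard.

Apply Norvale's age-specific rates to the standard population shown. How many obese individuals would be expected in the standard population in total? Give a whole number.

Age-specific rates per 1 000 for Norvale: 20.363, 33.767, 144.927, 254.630, 629.369.
Expected obese individuals = Σ (standard pop × age-specific rate ÷ 1 000)
= 24 800×20.363/1 000 + 25 700×33.767/1 000 + 48 400×144.927/1 000 + 56 300×254.630/1 000 + 44 700×629.369/1 000
= 504.99 + 867.82 + 7014.46 + 14335.65 + 28132.81 = 50855.73.

50856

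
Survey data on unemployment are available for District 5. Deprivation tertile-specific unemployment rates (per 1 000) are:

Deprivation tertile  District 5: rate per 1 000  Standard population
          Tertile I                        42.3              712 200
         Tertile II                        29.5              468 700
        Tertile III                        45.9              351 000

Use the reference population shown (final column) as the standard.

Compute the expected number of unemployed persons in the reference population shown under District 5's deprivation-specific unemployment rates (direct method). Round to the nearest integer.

Expected unemployed persons = Σ (standard pop × deprivation-specific rate ÷ 1 000)
= 712 200×42.3/1 000 + 468 700×29.5/1 000 + 351 000×45.9/1 000
= 30126.06 + 13826.65 + 16110.90 = 60063.61.

60064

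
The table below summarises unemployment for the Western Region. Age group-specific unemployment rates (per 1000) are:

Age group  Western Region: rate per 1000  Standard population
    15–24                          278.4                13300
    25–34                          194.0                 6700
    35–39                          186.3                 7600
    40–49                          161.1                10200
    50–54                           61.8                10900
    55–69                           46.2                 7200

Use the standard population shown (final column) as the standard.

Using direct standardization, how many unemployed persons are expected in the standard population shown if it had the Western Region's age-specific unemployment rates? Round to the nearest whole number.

9068

Expected unemployed persons = Σ (standard pop × age-specific rate ÷ 1000)
= 13300×278.4/1000 + 6700×194.0/1000 + 7600×186.3/1000 + 10200×161.1/1000 + 10900×61.8/1000 + 7200×46.2/1000
= 3702.72 + 1299.80 + 1415.88 + 1643.22 + 673.62 + 332.64 = 9067.88.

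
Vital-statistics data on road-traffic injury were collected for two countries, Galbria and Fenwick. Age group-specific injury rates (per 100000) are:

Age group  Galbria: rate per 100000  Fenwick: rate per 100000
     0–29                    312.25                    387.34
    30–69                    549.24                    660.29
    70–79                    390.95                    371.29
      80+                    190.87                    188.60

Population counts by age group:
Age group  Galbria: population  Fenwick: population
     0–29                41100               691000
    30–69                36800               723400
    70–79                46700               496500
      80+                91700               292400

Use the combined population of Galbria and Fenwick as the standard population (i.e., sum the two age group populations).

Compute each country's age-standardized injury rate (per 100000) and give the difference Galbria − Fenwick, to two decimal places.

Combined standard total = 2419600; weights = 0.3026, 0.3142, 0.2245, 0.1587.
Galbria: 0.3026×312.25 + 0.3142×549.24 + 0.2245×390.95 + 0.1587×190.87 = 385.1082 per 100000.
Fenwick: 0.3026×387.34 + 0.3142×660.29 + 0.2245×371.29 + 0.1587×188.60 = 437.9443 per 100000.
Difference = 385.1082 − 437.9443 = -52.8362.

-52.84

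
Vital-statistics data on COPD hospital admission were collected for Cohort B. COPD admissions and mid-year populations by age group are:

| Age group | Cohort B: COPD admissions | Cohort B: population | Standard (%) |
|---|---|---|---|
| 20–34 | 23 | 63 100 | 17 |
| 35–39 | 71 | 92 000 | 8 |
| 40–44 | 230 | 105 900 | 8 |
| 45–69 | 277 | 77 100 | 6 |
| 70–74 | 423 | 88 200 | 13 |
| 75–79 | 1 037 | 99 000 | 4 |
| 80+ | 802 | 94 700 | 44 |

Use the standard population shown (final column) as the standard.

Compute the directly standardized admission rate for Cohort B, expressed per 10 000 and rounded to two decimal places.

Age-specific rates per 10 000 for Cohort B: 3.65, 7.72, 21.72, 35.93, 47.96, 104.75, 84.69.
Standard weights: 0.17, 0.08, 0.08, 0.06, 0.13, 0.04, 0.44.
Standardized rate: 0.1700×3.65 + 0.0800×7.72 + 0.0800×21.72 + 0.0600×35.93 + 0.1300×47.96 + 0.0400×104.75 + 0.4400×84.69 = 52.8177 per 10 000.

52.82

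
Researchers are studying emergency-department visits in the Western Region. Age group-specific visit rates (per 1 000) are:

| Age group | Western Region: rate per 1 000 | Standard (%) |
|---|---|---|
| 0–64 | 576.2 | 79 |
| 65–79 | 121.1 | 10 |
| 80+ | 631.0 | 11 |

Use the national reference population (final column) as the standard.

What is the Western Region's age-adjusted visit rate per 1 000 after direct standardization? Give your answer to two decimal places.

536.72

Standard weights: 0.79, 0.10, 0.11.
Standardized rate: 0.7900×576.2 + 0.1000×121.1 + 0.1100×631.0 = 536.7180 per 1 000.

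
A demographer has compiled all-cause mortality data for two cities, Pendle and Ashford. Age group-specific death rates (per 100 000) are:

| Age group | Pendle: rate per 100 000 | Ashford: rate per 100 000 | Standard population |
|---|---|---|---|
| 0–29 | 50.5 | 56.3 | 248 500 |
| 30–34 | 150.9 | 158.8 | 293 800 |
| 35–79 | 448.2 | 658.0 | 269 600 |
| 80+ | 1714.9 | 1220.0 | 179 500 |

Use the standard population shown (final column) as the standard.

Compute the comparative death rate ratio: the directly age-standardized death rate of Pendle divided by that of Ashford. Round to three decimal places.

Standard total = 991 400; weights = 0.2507, 0.2963, 0.2719, 0.1811.
Pendle: 0.2507×50.5 + 0.2963×150.9 + 0.2719×448.2 + 0.1811×1714.9 = 489.7548 per 100 000.
Ashford: 0.2507×56.3 + 0.2963×158.8 + 0.2719×658.0 + 0.1811×1220.0 = 460.9974 per 100 000.
Ratio = 489.7548 ÷ 460.9974 = 1.06238.

1.062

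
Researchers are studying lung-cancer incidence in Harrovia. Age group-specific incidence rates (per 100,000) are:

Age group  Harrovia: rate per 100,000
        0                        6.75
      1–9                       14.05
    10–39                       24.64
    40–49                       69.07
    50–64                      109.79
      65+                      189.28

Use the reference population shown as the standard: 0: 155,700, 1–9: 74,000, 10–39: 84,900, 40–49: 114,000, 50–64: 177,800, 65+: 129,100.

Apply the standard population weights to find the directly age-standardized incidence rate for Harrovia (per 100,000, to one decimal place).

76.2

Standard total = 735,500; weights = 0.2117, 0.1006, 0.1154, 0.1550, 0.2417, 0.1755.
Standardized rate: 0.2117×6.75 + 0.1006×14.05 + 0.1154×24.64 + 0.1550×69.07 + 0.2417×109.79 + 0.1755×189.28 = 76.1568 per 100,000.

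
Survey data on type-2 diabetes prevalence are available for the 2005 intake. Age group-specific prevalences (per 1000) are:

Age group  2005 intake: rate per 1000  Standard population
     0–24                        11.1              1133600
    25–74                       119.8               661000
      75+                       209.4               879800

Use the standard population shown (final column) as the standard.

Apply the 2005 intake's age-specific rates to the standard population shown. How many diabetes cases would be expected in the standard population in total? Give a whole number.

276001

Expected diabetes cases = Σ (standard pop × age-specific rate ÷ 1000)
= 1133600×11.1/1000 + 661000×119.8/1000 + 879800×209.4/1000
= 12582.96 + 79187.80 + 184230.12 = 276000.88.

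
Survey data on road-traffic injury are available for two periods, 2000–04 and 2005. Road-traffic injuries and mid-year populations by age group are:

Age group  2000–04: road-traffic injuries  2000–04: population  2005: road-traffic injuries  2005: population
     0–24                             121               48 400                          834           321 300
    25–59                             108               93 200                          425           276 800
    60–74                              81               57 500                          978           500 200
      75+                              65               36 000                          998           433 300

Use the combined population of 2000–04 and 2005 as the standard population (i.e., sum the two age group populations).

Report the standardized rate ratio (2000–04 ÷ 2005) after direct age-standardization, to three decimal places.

0.807

Age-specific rates per 100 000 for 2000–04: 250.00, 115.88, 140.87, 180.56.
For 2005: 259.57, 153.54, 195.52, 230.33.
Combined standard total = 1 766 700; weights = 0.2093, 0.2094, 0.3157, 0.2656.
2000–04: 0.2093×250.00 + 0.2094×115.88 + 0.3157×140.87 + 0.2656×180.56 = 169.0147 per 100 000.
2005: 0.2093×259.57 + 0.2094×153.54 + 0.3157×195.52 + 0.2656×230.33 = 209.3776 per 100 000.
Ratio = 169.0147 ÷ 209.3776 = 0.80722.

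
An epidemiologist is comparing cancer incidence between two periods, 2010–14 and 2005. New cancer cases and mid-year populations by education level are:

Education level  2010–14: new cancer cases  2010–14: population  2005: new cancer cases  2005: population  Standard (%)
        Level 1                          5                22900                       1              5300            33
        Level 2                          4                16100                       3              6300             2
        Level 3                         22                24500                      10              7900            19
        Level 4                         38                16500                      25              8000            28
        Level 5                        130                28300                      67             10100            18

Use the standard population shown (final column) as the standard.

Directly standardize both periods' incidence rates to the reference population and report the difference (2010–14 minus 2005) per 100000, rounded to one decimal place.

-66.2

Education-specific rates per 100000 for 2010–14: 21.83, 24.84, 89.80, 230.30, 459.36.
For 2005: 18.87, 47.62, 126.58, 312.50, 663.37.
Standard weights: 0.33, 0.02, 0.19, 0.28, 0.18.
2010–14: 0.3300×21.83 + 0.0200×24.84 + 0.1900×89.80 + 0.2800×230.30 + 0.1800×459.36 = 171.9337 per 100000.
2005: 0.3300×18.87 + 0.0200×47.62 + 0.1900×126.58 + 0.2800×312.50 + 0.1800×663.37 = 238.1354 per 100000.
Difference = 171.9337 − 238.1354 = -66.2016.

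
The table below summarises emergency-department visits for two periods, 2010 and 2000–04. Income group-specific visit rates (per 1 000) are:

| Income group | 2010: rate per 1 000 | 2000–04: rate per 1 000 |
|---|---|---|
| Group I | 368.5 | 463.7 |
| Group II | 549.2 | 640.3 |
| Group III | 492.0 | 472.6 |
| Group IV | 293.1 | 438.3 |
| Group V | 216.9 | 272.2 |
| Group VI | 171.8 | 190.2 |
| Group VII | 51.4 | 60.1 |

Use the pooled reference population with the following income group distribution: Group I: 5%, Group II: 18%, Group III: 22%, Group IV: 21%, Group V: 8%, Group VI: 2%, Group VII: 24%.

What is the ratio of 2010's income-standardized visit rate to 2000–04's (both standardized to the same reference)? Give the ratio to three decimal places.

0.855

Standard weights: 0.05, 0.18, 0.22, 0.21, 0.08, 0.02, 0.24.
2010: 0.0500×368.5 + 0.1800×549.2 + 0.2200×492.0 + 0.2100×293.1 + 0.0800×216.9 + 0.0200×171.8 + 0.2400×51.4 = 320.1960 per 1 000.
2000–04: 0.0500×463.7 + 0.1800×640.3 + 0.2200×472.6 + 0.2100×438.3 + 0.0800×272.2 + 0.0200×190.2 + 0.2400×60.1 = 374.4580 per 1 000.
Ratio = 320.1960 ÷ 374.4580 = 0.85509.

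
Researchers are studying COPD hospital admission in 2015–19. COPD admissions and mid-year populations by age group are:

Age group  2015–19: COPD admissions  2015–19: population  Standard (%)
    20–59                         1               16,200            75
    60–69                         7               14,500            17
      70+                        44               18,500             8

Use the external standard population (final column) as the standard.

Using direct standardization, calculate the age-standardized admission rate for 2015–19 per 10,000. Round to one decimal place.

3.2

Age-specific rates per 10,000 for 2015–19: 0.62, 4.83, 23.78.
Standard weights: 0.75, 0.17, 0.08.
Standardized rate: 0.7500×0.62 + 0.1700×4.83 + 0.0800×23.78 = 3.1864 per 10,000.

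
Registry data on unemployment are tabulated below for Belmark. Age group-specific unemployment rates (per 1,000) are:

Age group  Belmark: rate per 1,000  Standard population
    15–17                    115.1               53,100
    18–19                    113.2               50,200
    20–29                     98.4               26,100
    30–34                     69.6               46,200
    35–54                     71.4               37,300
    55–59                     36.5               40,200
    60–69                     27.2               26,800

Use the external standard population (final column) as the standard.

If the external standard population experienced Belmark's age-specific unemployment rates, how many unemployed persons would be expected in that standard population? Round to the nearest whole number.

22438

Expected unemployed persons = Σ (standard pop × age-specific rate ÷ 1,000)
= 53,100×115.1/1,000 + 50,200×113.2/1,000 + 26,100×98.4/1,000 + 46,200×69.6/1,000 + 37,300×71.4/1,000 + 40,200×36.5/1,000 + 26,800×27.2/1,000
= 6111.81 + 5682.64 + 2568.24 + 3215.52 + 2663.22 + 1467.30 + 728.96 = 22437.69.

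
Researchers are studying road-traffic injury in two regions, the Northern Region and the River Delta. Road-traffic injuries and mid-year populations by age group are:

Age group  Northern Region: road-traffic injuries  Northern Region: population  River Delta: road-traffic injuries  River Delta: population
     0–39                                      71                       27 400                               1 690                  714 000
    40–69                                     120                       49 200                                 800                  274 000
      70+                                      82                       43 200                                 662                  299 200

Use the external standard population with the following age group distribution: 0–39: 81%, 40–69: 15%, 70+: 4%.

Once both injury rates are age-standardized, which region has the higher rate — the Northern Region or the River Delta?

Northern Region

Age-specific rates per 100 000 for the Northern Region: 259.12, 243.90, 189.81.
For the River Delta: 236.69, 291.97, 221.26.
Standard weights: 0.81, 0.15, 0.04.
The Northern Region: 0.8100×259.12 + 0.1500×243.90 + 0.0400×189.81 = 254.0685 per 100 000.
The River Delta: 0.8100×236.69 + 0.1500×291.97 + 0.0400×221.26 = 244.3686 per 100 000.
The crude rates (227.88 vs 244.87) would put the River Delta higher, but that reflects its age composition; once standardized to a common age structure, the Northern Region has the higher underlying rate.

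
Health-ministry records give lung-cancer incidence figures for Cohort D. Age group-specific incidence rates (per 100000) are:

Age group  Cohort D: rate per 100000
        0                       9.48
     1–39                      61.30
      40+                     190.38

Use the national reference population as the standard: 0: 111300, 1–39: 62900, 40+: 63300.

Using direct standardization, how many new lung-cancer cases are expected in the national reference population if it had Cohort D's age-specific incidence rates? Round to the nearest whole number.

170

Expected new lung-cancer cases = Σ (standard pop × age-specific rate ÷ 100000)
= 111300×9.48/100000 + 62900×61.30/100000 + 63300×190.38/100000
= 10.55 + 38.56 + 120.51 = 169.62.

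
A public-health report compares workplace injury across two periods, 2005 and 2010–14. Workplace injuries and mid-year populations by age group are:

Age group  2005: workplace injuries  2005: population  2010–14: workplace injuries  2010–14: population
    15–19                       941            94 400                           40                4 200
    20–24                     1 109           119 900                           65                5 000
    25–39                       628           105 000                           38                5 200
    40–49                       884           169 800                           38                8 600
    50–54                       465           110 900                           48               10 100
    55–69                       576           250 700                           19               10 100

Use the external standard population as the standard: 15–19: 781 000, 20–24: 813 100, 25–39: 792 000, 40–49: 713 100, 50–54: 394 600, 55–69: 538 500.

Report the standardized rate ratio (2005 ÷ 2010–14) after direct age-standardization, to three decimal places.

0.893

Age-specific rates per 10 000 for 2005: 99.68, 92.49, 59.81, 52.06, 41.93, 22.98.
For 2010–14: 95.24, 130.00, 73.08, 44.19, 47.52, 18.81.
Standard total = 4 032 300; weights = 0.1937, 0.2016, 0.1964, 0.1768, 0.0979, 0.1335.
2005: 0.1937×99.68 + 0.2016×92.49 + 0.1964×59.81 + 0.1768×52.06 + 0.0979×41.93 + 0.1335×22.98 = 66.0840 per 10 000.
2010–14: 0.1937×95.24 + 0.2016×130.00 + 0.1964×73.08 + 0.1768×44.19 + 0.0979×47.52 + 0.1335×18.81 = 73.9909 per 10 000.
Ratio = 66.0840 ÷ 73.9909 = 0.89314.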